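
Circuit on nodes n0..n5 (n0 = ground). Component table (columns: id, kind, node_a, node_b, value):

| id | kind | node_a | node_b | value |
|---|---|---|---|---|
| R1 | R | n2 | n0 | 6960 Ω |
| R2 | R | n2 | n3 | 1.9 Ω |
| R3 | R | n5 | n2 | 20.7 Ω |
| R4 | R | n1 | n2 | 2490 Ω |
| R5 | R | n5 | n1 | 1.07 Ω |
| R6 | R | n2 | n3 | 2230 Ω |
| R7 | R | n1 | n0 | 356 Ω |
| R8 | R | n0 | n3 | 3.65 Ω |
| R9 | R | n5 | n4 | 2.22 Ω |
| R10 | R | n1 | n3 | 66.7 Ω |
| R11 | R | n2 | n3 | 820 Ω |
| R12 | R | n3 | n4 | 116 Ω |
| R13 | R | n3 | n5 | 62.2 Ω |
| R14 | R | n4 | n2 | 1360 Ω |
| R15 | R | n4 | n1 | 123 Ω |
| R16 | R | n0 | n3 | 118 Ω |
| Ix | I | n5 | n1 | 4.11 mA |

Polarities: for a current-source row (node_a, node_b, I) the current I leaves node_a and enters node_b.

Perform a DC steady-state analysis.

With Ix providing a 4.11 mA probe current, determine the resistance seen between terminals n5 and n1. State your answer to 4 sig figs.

R_eq = 1.045 Ω

Element admittances at DC:
  Y(R1) = 0.0001437 S between n2,n0
  Y(R2) = 0.5263 S between n2,n3
  Y(R3) = 0.04831 S between n5,n2
  Y(R4) = 0.0004016 S between n1,n2
  Y(R5) = 0.9346 S between n5,n1
  Y(R6) = 0.0004484 S between n2,n3
  Y(R7) = 0.002809 S between n1,n0
  Y(R8) = 0.2740 S between n0,n3
  Y(R9) = 0.4505 S between n5,n4
  Y(R10) = 0.01499 S between n1,n3
  Y(R11) = 0.001220 S between n2,n3
  Y(R12) = 0.008621 S between n3,n4
  Y(R13) = 0.01608 S between n3,n5
  Y(R14) = 0.0007353 S between n4,n2
  Y(R15) = 0.008130 S between n4,n1
  Y(R16) = 0.008475 S between n0,n3
  Ix: injects 0.00411 A into n1 (from n5)
Assemble and solve the 5×5 MNA system:
  V(n1)=0.003363  V(n2)=-0.0001072  V(n3)=-3.339e-05  V(n4)=-0.0008393  V(n5)=-0.0009318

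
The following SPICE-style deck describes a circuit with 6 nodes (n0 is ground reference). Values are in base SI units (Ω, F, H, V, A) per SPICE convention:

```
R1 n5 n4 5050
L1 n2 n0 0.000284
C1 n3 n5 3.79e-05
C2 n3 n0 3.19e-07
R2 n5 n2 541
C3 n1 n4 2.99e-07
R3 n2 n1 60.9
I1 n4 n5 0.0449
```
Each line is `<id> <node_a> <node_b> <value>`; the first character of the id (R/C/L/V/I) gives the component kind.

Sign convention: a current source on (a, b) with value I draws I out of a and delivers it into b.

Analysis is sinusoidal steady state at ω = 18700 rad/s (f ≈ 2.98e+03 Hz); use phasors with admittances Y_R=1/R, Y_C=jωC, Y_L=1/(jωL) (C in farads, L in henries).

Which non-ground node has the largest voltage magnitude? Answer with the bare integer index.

Apply KCL at each of the 5 non-ground nodes and solve the resulting linear system.
Node n1: branches {C3, R3} → V_1 = -2.589-0.3791j
Node n2: branches {L1, R2, R3} → V_2 = 0.07808-0.2090j
Node n3: branches {C1, C2} → V_3 = 2.465-6.596j
Node n4: branches {R1, C3, I1} → V_4 = -3.089+7.454j
Node n5: branches {R1, C1, R2, I1} → V_5 = 2.485-6.651j

4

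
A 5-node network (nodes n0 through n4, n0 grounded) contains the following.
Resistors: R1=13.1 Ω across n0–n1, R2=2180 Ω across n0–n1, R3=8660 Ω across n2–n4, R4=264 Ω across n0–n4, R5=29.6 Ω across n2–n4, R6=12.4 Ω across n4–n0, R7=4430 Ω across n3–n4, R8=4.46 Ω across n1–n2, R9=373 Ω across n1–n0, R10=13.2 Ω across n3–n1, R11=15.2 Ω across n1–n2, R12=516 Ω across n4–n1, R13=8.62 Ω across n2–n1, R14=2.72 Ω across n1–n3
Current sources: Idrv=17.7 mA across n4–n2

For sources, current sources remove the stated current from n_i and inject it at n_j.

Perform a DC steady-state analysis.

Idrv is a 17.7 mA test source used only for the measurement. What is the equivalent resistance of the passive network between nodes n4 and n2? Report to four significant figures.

Element admittances at DC:
  Y(R1) = 0.07634 S between n0,n1
  Y(R2) = 0.0004587 S between n0,n1
  Y(R3) = 0.0001155 S between n2,n4
  Y(R4) = 0.003788 S between n0,n4
  Y(R5) = 0.03378 S between n2,n4
  Y(R6) = 0.08065 S between n4,n0
  Y(R7) = 0.0002257 S between n3,n4
  Y(R8) = 0.2242 S between n1,n2
  Y(R9) = 0.002681 S between n1,n0
  Y(R10) = 0.07576 S between n3,n1
  Y(R11) = 0.06579 S between n1,n2
  Y(R12) = 0.001938 S between n4,n1
  Y(R13) = 0.1160 S between n2,n1
  Y(R14) = 0.3676 S between n1,n3
  Idrv: injects 0.0177 A into n2 (from n4)
Assemble and solve the 4×4 MNA system:
  V(n1)=0.1131  V(n2)=0.1364  V(n3)=0.1130  V(n4)=-0.1065

R_eq = 13.72 Ω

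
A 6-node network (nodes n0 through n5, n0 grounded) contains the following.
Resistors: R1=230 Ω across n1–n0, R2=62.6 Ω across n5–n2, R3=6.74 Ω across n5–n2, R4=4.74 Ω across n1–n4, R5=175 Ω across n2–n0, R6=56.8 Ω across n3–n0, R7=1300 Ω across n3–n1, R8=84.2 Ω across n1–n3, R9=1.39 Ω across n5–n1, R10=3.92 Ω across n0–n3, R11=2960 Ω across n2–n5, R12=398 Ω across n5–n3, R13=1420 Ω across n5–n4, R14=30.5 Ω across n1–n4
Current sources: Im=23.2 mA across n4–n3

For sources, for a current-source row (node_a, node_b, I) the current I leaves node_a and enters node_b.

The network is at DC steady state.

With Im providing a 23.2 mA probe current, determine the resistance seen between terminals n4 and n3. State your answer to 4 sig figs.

R_eq = 44.74 Ω

Apply KCL at each of the 5 non-ground nodes and solve the resulting linear system.
Node n1: branches {R1, R4, R7, R8, R9, R14} → V_1 = -0.9103
Node n2: branches {R2, R3, R5, R11} → V_2 = -0.8701
Node n3: branches {R6, R7, R8, R10, R12, Im} → V_3 = 0.03275
Node n4: branches {R4, R13, R14, Im} → V_4 = -1.005
Node n5: branches {R2, R3, R9, R11, R12, R13} → V_5 = -0.9003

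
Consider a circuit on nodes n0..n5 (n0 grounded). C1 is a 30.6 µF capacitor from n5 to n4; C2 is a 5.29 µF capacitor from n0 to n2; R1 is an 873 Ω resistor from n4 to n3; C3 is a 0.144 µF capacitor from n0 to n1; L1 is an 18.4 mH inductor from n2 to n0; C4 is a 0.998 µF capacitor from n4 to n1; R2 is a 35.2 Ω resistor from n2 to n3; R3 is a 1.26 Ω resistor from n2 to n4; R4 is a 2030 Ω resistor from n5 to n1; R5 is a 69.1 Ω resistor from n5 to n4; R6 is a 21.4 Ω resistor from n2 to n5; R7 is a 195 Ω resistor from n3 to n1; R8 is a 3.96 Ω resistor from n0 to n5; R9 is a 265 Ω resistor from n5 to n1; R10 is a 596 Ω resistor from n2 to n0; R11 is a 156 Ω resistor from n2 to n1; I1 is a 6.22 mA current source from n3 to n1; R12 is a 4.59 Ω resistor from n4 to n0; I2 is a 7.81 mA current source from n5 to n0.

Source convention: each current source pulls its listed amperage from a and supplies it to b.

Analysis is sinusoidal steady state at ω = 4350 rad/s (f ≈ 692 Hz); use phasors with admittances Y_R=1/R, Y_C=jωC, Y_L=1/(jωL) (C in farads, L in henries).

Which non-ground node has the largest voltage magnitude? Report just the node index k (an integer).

Element admittances at ω=4350 rad/s:
  Y(C1) = 0.000+0.1331j S between n5,n4
  Y(C2) = 0.000+0.02301j S between n0,n2
  Y(R1) = 0.001145+0.000j S between n4,n3
  Y(C3) = 0.000+0.0006264j S between n0,n1
  Y(L1) = 0.000-0.01249j S between n2,n0
  Y(C4) = 0.000+0.004341j S between n4,n1
  Y(R2) = 0.02841+0.000j S between n2,n3
  Y(R3) = 0.7937+0.000j S between n2,n4
  Y(R4) = 0.0004926+0.000j S between n5,n1
  Y(R5) = 0.01447+0.000j S between n5,n4
  Y(R6) = 0.04673+0.000j S between n2,n5
  Y(R7) = 0.005128+0.000j S between n3,n1
  Y(R8) = 0.2525+0.000j S between n0,n5
  Y(R9) = 0.003774+0.000j S between n5,n1
  Y(R10) = 0.001678+0.000j S between n2,n0
  Y(R11) = 0.006410+0.000j S between n2,n1
  I1: injects 0.00622 A into n1 (from n3)
  Y(R12) = 0.2179+0.000j S between n4,n0
  I2: injects 0.00781 A into n0 (from n5)
Assemble and solve the 5×5 MNA system:
  V(n1)=0.3022-0.1049j  V(n2)=-0.01421-0.003345j  V(n3)=-0.1467-0.01834j  V(n4)=-0.01159-0.002499j  V(n5)=-0.02123+0.002021j

1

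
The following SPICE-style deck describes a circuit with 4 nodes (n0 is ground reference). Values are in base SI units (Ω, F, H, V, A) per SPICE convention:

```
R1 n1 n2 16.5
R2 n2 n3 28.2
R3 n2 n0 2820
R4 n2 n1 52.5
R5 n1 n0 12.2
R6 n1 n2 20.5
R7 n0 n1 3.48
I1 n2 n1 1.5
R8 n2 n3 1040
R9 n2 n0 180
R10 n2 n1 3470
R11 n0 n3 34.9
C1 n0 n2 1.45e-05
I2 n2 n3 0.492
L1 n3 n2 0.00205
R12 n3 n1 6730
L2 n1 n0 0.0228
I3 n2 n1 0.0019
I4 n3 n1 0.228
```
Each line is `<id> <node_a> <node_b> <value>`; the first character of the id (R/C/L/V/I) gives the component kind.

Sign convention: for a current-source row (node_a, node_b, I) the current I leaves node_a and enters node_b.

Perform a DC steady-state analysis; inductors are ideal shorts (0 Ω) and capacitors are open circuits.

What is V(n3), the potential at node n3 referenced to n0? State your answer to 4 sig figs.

-10.58 V

Apply KCL at each of the 3 non-ground nodes and solve the resulting linear system.
Node n1: branches {R1, R4, R5, R6, R7, I1, R10, R12, L2, I3, I4} → V_1 = 0.000
Node n2: branches {R1, R2, R3, R4, R6, I1, R8, R9, R10, C1, I2, L1, I3} → V_2 = -10.58
Node n3: branches {R2, R8, R11, I2, L1, R12, I4} → V_3 = -10.58
Source currents: i(L1)=0.5689, i(L2)=0.3658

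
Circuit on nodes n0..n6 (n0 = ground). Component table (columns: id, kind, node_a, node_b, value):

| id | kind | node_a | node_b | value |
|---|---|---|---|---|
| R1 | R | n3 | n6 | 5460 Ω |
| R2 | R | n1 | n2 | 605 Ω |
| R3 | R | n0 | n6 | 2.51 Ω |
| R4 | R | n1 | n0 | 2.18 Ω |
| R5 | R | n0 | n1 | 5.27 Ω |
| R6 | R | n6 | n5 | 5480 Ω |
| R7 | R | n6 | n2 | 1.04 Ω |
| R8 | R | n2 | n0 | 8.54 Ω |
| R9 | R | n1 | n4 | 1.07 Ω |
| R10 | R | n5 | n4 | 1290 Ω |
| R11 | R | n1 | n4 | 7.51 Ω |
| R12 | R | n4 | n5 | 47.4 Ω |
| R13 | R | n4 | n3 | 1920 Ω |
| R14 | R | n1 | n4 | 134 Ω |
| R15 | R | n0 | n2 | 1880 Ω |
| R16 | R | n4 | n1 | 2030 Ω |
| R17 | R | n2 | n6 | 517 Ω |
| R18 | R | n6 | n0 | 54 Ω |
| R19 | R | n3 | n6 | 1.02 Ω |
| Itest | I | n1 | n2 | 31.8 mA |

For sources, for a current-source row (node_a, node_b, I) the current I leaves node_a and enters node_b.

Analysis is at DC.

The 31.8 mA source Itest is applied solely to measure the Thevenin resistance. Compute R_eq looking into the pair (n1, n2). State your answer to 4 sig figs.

Apply KCL at each of the 6 non-ground nodes and solve the resulting linear system.
Node n1: branches {R2, R4, R5, R9, R11, R14, R16, Itest} → V_1 = -0.04861
Node n2: branches {R2, R7, R8, R15, R17, Itest} → V_2 = 0.07719
Node n3: branches {R1, R13, R19} → V_3 = 0.05377
Node n4: branches {R9, R10, R11, R12, R13, R14, R16} → V_4 = -0.04854
Node n5: branches {R6, R10, R12} → V_5 = -0.04769
Node n6: branches {R1, R3, R6, R7, R17, R18, R19} → V_6 = 0.05382

R_eq = 3.956 Ω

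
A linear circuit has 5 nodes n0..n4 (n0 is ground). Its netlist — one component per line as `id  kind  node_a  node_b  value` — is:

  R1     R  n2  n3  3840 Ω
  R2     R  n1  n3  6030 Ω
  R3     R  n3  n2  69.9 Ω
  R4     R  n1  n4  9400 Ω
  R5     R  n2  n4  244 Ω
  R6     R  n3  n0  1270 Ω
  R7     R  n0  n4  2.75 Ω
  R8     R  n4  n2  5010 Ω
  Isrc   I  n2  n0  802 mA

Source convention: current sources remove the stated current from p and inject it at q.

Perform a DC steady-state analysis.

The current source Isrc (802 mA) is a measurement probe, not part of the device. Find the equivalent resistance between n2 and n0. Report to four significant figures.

MNA unknowns: 4 node voltages V₁..V_4
R1: Y=0.0002604 on G[2,3]
R2: Y=0.0001658 on G[1,3]
R3: Y=0.01431 on G[3,2]
R4: Y=0.0001064 on G[1,4]
R5: Y=0.004098 on G[2,4]
R6: Y=0.0007874 on G[3,0]
R7: Y=0.3636 on G[0,4]
R8: Y=0.0001996 on G[4,2]
Isrc: z[2]−=0.802, z[0]+=0.802
solve → V1=-92.12, V2=-158.8, V3=-150.0, V4=-1.881

R_eq = 198.0 Ω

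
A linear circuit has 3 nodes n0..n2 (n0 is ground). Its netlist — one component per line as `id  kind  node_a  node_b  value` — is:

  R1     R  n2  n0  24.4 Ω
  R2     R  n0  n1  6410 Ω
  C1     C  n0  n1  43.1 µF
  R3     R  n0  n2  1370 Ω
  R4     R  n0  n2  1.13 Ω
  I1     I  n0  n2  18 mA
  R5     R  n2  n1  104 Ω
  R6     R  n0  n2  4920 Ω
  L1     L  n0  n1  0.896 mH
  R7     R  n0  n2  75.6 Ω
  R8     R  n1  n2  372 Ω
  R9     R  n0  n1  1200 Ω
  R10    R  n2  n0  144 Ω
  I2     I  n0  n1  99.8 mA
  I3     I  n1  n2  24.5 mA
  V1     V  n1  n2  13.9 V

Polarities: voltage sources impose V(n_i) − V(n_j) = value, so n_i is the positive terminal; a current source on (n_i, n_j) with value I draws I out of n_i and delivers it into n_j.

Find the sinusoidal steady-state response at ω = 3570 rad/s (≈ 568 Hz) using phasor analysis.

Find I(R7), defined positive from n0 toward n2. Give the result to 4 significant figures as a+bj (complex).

MNA unknowns: 2 node voltages V₁..V_2 plus 1 source current (V1)
R1: Y=0.04098+0.000j on G[2,0]
R2: Y=0.0001560+0.000j on G[0,1]
C1: Y=0.000+0.1539j on G[0,1]
R3: Y=0.0007299+0.000j on G[0,2]
R4: Y=0.8850+0.000j on G[0,2]
I1: z[0]−=0.018, z[2]+=0.018
R5: Y=0.009615+0.000j on G[2,1]
R6: Y=0.0002033+0.000j on G[0,2]
L1: Y=0.000-0.3126j on G[0,1]
R7: Y=0.01323+0.000j on G[0,2]
R8: Y=0.002688+0.000j on G[1,2]
R9: Y=0.0008333+0.000j on G[0,1]
R10: Y=0.006944+0.000j on G[2,0]
I2: z[0]−=0.0998, z[1]+=0.0998
I3: z[1]−=0.0245, z[2]+=0.0245
V1: row V1−V2=13.9, i_V1 at 1,2
solve → V1=13.63+2.282j, V2=-0.2724+2.282j
aux → i_V1=-0.4715+2.161j

0.003603-0.03019j A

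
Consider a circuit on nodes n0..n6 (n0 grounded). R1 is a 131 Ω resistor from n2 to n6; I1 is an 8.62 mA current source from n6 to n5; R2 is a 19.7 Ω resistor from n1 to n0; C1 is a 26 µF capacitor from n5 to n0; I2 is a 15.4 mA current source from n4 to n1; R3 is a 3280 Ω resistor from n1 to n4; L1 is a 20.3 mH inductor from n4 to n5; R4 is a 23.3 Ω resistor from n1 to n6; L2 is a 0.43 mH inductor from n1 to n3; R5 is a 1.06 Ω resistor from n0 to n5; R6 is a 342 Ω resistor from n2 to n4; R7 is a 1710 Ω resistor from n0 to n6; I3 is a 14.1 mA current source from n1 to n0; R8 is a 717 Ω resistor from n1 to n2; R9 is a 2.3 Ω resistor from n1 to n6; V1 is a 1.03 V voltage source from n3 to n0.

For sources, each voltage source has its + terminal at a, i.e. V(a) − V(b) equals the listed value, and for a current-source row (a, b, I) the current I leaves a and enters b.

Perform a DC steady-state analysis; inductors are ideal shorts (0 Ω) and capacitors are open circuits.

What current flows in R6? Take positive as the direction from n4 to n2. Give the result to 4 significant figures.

MNA unknowns: 6 node voltages V₁..V_6 plus 3 source currents (L1, L2, V1)
R1: Y=0.007634 on G[2,6]
I1: z[6]−=0.00862, z[5]+=0.00862
R2: Y=0.05076 on G[1,0]
C1: Y=0.000 on G[5,0]
I2: z[4]−=0.0154, z[1]+=0.0154
R3: Y=0.0003049 on G[1,4]
L1: row V4−V5=0, i_L1 at 4,5
R4: Y=0.04292 on G[1,6]
L2: row V1−V3=0, i_L2 at 1,3
R5: Y=0.9434 on G[0,5]
R6: Y=0.002924 on G[2,4]
R7: Y=0.0005848 on G[0,6]
I3: z[1]−=0.0141, z[0]+=0.0141
R8: Y=0.001395 on G[1,2]
R9: Y=0.4348 on G[1,6]
V1: row V3−V0=1.03, i_V1 at 3,0
solve → V1=1.030, V2=0.7621, V3=1.030, V4=-0.004476, V5=-0.004476, V6=1.007
aux → i_L1=-0.01284, i_L2=-0.06275, i_V1=-0.06275

-0.002242 A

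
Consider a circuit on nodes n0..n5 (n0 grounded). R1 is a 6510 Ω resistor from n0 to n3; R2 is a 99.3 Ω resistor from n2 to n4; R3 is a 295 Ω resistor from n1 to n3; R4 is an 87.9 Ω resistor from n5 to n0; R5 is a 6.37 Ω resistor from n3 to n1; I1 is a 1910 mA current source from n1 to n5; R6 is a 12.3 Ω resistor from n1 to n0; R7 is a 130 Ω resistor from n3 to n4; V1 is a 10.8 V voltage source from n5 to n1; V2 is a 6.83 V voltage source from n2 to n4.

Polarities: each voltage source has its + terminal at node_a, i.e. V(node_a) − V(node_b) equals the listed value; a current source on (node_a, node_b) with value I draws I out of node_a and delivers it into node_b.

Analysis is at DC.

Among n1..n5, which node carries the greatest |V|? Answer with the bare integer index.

MNA unknowns: 5 node voltages V₁..V_5 plus 2 source currents (V1, V2)
R1: Y=0.0001536 on G[0,3]
R2: Y=0.01007 on G[2,4]
R3: Y=0.003390 on G[1,3]
R4: Y=0.01138 on G[5,0]
R5: Y=0.1570 on G[3,1]
I1: z[1]−=1.91, z[5]+=1.91
R6: Y=0.08130 on G[1,0]
R7: Y=0.007692 on G[3,4]
V1: row V5−V1=10.8, i_V1 at 5,1
V2: row V2−V4=6.83, i_V2 at 2,4
solve → V1=-1.324, V2=5.508, V3=-1.322, V4=-1.322, V5=9.476
aux → i_V1=1.802, i_V2=-0.06878

5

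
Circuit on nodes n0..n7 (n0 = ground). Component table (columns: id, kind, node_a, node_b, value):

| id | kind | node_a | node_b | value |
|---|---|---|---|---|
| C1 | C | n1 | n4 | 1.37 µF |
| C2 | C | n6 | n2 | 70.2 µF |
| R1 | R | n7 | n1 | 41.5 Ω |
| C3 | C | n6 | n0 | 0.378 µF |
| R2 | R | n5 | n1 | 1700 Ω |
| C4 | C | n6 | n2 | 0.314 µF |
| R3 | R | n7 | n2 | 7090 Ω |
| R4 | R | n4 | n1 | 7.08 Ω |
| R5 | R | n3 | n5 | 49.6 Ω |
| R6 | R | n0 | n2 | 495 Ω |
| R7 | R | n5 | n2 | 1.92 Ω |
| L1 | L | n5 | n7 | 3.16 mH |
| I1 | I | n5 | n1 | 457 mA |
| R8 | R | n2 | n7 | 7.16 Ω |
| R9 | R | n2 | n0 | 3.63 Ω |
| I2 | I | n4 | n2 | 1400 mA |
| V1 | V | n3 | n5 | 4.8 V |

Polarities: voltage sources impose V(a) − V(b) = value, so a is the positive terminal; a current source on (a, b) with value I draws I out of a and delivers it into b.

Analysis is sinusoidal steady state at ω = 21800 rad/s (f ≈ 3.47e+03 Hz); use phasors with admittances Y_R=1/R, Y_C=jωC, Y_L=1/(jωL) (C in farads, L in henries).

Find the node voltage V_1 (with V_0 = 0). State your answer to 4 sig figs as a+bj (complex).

-44.56-0.5549j V

Element admittances at ω=21800 rad/s:
  Y(C1) = 0.000+0.02987j S between n1,n4
  Y(C2) = 0.000+1.530j S between n6,n2
  Y(R1) = 0.02410+0.000j S between n7,n1
  Y(C3) = 0.000+0.008240j S between n6,n0
  Y(R2) = 0.0005882+0.000j S between n5,n1
  Y(C4) = 0.000+0.006845j S between n6,n2
  Y(R3) = 0.0001410+0.000j S between n7,n2
  Y(R4) = 0.1412+0.000j S between n4,n1
  Y(R5) = 0.02016+0.000j S between n3,n5
  Y(R6) = 0.002020+0.000j S between n0,n2
  Y(R7) = 0.5208+0.000j S between n5,n2
  Y(L1) = 0.000-0.01452j S between n5,n7
  I1: injects 0.457 A into n1 (from n5)
  Y(R8) = 0.1397+0.000j S between n2,n7
  Y(R9) = 0.2755+0.000j S between n2,n0
  I2: injects 1.4 A into n2 (from n4)
  V1: constraint V(n3)−V(n5) = 4.8
Assemble and solve the 8×8 MNA system:
  V(n1)=-44.56-0.5549j  V(n2)=0.000+0.000j  V(n3)=3.853+0.1536j  V(n4)=-54.04+1.451j  V(n5)=-0.9469+0.1536j  V(n6)=0.000+0.000j  V(n7)=-6.486-0.5722j
  i(V1)=-0.09677+0.000j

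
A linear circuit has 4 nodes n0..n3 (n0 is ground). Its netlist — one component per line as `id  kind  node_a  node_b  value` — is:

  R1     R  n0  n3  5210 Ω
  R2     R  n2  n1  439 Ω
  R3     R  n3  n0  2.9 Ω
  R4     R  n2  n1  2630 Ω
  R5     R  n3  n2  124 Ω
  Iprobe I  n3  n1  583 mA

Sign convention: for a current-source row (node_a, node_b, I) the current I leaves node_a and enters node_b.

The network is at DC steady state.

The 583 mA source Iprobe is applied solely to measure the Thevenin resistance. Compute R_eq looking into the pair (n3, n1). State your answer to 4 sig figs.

Apply KCL at each of the 3 non-ground nodes and solve the resulting linear system.
Node n1: branches {R2, R4, Iprobe} → V_1 = 291.6
Node n2: branches {R2, R4, R5} → V_2 = 72.29
Node n3: branches {R1, R3, R5, Iprobe} → V_3 = 0.000

R_eq = 500.2 Ω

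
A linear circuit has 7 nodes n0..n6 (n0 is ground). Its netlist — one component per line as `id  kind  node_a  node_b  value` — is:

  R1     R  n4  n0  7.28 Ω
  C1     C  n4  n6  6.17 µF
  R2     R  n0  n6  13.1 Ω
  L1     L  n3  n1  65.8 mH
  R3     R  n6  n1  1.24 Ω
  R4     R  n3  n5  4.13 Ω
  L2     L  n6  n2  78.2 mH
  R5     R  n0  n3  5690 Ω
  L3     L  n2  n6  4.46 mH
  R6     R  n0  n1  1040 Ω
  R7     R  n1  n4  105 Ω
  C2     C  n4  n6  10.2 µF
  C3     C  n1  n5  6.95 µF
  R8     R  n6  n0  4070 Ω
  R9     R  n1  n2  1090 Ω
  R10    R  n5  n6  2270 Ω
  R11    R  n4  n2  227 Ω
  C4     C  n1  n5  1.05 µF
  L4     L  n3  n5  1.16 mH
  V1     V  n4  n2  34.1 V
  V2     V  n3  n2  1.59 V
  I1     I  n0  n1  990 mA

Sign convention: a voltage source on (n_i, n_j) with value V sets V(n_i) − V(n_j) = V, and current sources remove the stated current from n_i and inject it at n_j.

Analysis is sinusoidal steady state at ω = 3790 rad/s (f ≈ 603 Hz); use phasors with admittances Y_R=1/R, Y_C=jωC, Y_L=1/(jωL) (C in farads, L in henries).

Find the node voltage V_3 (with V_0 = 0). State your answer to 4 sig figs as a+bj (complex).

MNA unknowns: 6 node voltages V₁..V_6 plus 2 source currents (V1, V2)
R1: Y=0.1374+0.000j on G[4,0]
C1: Y=0.000+0.02338j on G[4,6]
R2: Y=0.07634+0.000j on G[0,6]
L1: Y=0.000-0.004010j on G[3,1]
R3: Y=0.8065+0.000j on G[6,1]
R4: Y=0.2421+0.000j on G[3,5]
L2: Y=0.000-0.003374j on G[6,2]
R5: Y=0.0001757+0.000j on G[0,3]
L3: Y=0.000-0.05916j on G[2,6]
R6: Y=0.0009615+0.000j on G[0,1]
R7: Y=0.009524+0.000j on G[1,4]
C2: Y=0.000+0.03866j on G[4,6]
C3: Y=0.000+0.02634j on G[1,5]
R8: Y=0.0002457+0.000j on G[6,0]
R9: Y=0.0009174+0.000j on G[1,2]
R10: Y=0.0004405+0.000j on G[5,6]
R11: Y=0.004405+0.000j on G[4,2]
C4: Y=0.000+0.003979j on G[1,5]
L4: Y=0.000-0.2275j on G[3,5]
V1: row V4−V2=34.1, i_V1 at 4,2
V2: row V3−V2=1.59, i_V2 at 3,2
I1: z[0]−=0.99, z[1]+=0.99
solve → V1=14.18+6.835j, V2=-34.15-4.869j, V3=-32.56-4.869j, V4=-0.05342-4.869j, V5=-36.27-2.011j, V6=12.92+8.659j
aux → i_V1=-0.8467+1.585j, i_V2=-0.1939+1.348j

-32.56-4.869j V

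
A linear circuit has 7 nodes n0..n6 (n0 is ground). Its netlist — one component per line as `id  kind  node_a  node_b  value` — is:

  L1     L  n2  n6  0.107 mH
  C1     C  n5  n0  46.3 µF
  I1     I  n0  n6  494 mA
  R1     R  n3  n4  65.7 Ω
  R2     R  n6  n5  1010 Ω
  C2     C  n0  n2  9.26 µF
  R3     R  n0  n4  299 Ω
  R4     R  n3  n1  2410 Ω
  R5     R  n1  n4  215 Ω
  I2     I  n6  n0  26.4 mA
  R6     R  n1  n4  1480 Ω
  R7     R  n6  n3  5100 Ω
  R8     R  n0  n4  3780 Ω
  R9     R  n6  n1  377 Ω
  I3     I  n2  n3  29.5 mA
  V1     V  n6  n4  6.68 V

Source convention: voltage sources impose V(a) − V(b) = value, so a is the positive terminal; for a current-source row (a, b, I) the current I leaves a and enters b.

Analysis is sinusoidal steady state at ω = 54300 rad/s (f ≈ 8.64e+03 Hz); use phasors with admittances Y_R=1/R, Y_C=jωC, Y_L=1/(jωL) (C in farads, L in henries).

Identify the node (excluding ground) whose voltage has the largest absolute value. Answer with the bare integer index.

4

Apply KCL at each of the 6 non-ground nodes and solve the resulting linear system.
Node n1: branches {R4, R5, R6, R9} → V_1 = -4.434+2.050j
Node n2: branches {L1, C2, I3} → V_2 = -0.01875-0.9776j
Node n3: branches {R1, R4, R7, I3} → V_3 = -4.640+2.050j
Node n4: branches {R1, R3, R5, R6, R8, V1} → V_4 = -6.644+2.050j
Node n5: branches {C1, R2} → V_5 = 0.0008072-1.387e-05j
Node n6: branches {L1, I1, R2, I2, R7, R9, V1} → V_6 = 0.03602+2.050j
Source currents: i(V1)=-0.06625+0.007398j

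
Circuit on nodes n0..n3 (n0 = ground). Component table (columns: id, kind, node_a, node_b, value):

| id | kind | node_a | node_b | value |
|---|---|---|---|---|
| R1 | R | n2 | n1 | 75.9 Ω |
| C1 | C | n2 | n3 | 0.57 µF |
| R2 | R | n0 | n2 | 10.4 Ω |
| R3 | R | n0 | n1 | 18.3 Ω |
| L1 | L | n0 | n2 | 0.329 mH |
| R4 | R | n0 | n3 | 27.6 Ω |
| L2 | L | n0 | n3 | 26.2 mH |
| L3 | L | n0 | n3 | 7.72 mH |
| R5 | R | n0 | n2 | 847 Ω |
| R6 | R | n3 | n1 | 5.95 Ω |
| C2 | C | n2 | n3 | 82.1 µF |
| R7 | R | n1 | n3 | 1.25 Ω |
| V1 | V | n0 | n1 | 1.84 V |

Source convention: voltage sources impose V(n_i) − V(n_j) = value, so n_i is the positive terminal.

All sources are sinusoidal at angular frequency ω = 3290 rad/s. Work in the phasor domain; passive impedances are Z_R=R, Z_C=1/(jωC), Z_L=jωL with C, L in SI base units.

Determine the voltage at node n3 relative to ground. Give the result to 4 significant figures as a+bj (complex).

-1.568+0.5061j V

Apply KCL at each of the 3 non-ground nodes and solve the resulting linear system.
Node n1: branches {R1, R3, R6, R7, V1} → V_1 = -1.840+0.000j
Node n2: branches {R1, C1, R2, L1, R5, C2} → V_2 = 0.5949-0.3492j
Node n3: branches {C1, R4, L2, L3, R6, C2, R7} → V_3 = -1.568+0.5061j
Source currents: i(V1)=-0.3963-0.4853j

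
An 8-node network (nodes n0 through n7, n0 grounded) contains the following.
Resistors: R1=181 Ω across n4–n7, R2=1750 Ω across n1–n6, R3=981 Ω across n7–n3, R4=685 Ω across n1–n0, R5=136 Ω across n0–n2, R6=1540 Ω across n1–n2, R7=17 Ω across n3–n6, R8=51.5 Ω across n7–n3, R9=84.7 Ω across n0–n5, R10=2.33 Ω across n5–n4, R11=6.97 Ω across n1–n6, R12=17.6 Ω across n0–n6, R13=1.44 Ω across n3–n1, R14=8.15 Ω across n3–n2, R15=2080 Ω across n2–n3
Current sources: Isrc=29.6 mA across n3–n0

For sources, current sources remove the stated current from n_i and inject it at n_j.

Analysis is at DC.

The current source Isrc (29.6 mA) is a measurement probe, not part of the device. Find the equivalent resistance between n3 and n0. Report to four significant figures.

Element admittances at DC:
  Y(R1) = 0.005525 S between n4,n7
  Y(R2) = 0.0005714 S between n1,n6
  Y(R3) = 0.001019 S between n7,n3
  Y(R4) = 0.001460 S between n1,n0
  Y(R5) = 0.007353 S between n0,n2
  Y(R6) = 0.0006494 S between n1,n2
  Y(R7) = 0.05882 S between n3,n6
  Y(R8) = 0.01942 S between n7,n3
  Y(R9) = 0.01181 S between n0,n5
  Y(R10) = 0.4292 S between n5,n4
  Y(R11) = 0.1435 S between n1,n6
  Y(R12) = 0.05682 S between n0,n6
  Y(R13) = 0.6944 S between n3,n1
  Y(R14) = 0.1227 S between n3,n2
  Y(R15) = 0.0004808 S between n2,n3
  Isrc: injects 0.0296 A into n0 (from n3)
Assemble and solve the 7×7 MNA system:
  V(n1)=-0.5195  V(n2)=-0.5125  V(n3)=-0.5430  V(n4)=-0.1491  V(n5)=-0.1451  V(n6)=-0.4111  V(n7)=-0.4592

R_eq = 18.35 Ω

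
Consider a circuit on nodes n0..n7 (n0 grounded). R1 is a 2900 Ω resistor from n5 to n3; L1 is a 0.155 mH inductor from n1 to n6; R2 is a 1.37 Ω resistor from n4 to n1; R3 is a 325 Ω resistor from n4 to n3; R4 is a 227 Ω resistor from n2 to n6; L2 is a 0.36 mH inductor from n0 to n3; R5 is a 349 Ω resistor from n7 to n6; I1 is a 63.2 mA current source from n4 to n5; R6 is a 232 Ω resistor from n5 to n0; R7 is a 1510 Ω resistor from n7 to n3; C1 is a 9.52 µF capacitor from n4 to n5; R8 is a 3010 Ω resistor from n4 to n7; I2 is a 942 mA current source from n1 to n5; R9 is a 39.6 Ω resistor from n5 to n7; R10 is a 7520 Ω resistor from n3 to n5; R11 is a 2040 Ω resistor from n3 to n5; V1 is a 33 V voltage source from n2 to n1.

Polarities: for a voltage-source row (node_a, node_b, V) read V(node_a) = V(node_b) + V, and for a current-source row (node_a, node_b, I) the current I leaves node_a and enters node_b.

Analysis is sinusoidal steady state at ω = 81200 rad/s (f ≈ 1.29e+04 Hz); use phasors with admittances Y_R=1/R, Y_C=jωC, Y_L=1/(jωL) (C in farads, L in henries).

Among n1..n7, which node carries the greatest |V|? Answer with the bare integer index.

2

Apply KCL at each of the 7 non-ground nodes and solve the resulting linear system.
Node n1: branches {L1, R2, I2, V1} → V_1 = -1.319+0.8199j
Node n2: branches {R4, V1} → V_2 = 31.68+0.8199j
Node n3: branches {R1, R3, L2, R7, R10, R11} → V_3 = -0.05870+0.002245j
Node n4: branches {R2, R3, I1, C1, R8} → V_4 = -0.03193+0.8309j
Node n5: branches {R1, I1, R6, C1, I2, R9, R10, R11} → V_5 = -0.01782-0.4659j
Node n6: branches {L1, R4, R5} → V_6 = -1.115+2.674j
Node n7: branches {R5, R7, R8, R9} → V_7 = -0.1269-0.1314j
Source currents: i(V1)=-0.1445+0.008167j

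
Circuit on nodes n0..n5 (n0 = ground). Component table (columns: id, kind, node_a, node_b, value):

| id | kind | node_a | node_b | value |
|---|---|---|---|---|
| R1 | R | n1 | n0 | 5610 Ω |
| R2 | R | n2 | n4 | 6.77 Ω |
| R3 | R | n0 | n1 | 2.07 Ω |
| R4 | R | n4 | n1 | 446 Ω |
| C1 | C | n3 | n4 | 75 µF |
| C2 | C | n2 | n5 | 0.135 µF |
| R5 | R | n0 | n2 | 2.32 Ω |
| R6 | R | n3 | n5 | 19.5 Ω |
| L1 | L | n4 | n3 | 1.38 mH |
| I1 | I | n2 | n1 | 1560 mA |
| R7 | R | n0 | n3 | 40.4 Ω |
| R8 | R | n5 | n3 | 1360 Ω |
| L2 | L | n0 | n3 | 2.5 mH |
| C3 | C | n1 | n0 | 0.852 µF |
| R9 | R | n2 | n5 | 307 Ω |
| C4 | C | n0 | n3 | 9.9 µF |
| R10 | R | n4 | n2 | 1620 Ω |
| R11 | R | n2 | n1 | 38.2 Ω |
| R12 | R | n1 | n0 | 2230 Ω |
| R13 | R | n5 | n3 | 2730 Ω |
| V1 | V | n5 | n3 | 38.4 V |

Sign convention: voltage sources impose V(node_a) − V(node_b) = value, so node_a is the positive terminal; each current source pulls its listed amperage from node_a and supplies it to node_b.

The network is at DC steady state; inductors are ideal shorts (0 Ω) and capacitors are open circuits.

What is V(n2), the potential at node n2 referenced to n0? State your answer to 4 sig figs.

-2.231 V

MNA unknowns: 5 node voltages V₁..V_5 plus 3 source currents (L1, L2, V1)
R1: Y=0.0001783 on G[1,0]
R2: Y=0.1477 on G[2,4]
R3: Y=0.4831 on G[0,1]
R4: Y=0.002242 on G[4,1]
C1: Y=0.000 on G[3,4]
C2: Y=0.000 on G[2,5]
R5: Y=0.4310 on G[0,2]
R6: Y=0.05128 on G[3,5]
L1: row V4−V3=0, i_L1 at 4,3
I1: z[2]−=1.56, z[1]+=1.56
R7: Y=0.02475 on G[0,3]
R8: Y=0.0007353 on G[5,3]
L2: row V0−V3=0, i_L2 at 0,3
C3: Y=0.000 on G[1,0]
R9: Y=0.003257 on G[2,5]
C4: Y=0.000 on G[0,3]
R10: Y=0.0006173 on G[4,2]
R11: Y=0.02618 on G[2,1]
R12: Y=0.0004484 on G[1,0]
R13: Y=0.0003663 on G[5,3]
V1: row V5−V3=38.4, i_V1 at 5,3
solve → V1=2.932, V2=-2.231, V3=0.000, V4=0.000, V5=38.40
aux → i_L1=-0.3243, i_L2=0.4567, i_V1=-2.144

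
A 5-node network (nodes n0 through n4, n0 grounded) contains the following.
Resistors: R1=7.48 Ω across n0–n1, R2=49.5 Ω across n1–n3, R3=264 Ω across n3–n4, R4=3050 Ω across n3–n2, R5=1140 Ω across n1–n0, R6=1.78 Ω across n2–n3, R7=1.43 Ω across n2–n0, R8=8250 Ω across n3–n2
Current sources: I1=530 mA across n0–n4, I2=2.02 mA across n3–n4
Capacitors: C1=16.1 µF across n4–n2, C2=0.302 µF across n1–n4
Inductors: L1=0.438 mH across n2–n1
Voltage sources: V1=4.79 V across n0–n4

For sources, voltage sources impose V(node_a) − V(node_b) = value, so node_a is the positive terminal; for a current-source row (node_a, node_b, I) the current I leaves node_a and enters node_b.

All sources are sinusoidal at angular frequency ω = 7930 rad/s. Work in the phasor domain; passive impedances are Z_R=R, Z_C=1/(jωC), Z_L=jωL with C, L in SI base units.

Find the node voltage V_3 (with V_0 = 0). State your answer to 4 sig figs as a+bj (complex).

-0.1453-0.7428j V

Apply KCL at each of the 4 non-ground nodes and solve the resulting linear system.
Node n1: branches {R1, R2, R5, C2, L1} → V_1 = -0.3317-0.5901j
Node n2: branches {R4, C1, R6, R7, L1, R8} → V_2 = -0.1038-0.7533j
Node n3: branches {R2, I2, R3, R4, R6, R8} → V_3 = -0.1453-0.7428j
Node n4: branches {I1, I2, R3, C1, C2, V1} → V_4 = -4.790+0.000j
Source currents: i(V1)=-0.6472-0.6062j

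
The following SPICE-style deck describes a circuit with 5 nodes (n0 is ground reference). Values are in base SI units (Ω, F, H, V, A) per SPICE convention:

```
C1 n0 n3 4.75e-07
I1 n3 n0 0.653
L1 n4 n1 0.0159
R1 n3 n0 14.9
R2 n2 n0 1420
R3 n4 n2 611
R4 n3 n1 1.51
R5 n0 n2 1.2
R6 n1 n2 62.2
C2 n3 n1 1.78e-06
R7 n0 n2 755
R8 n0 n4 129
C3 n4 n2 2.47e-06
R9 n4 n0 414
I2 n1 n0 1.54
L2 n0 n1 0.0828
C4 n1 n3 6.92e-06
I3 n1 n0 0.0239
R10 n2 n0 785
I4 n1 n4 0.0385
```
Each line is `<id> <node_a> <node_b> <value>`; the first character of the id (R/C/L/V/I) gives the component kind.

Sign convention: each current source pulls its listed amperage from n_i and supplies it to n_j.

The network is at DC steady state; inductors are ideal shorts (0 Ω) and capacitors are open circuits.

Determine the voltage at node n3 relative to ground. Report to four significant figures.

Apply KCL at each of the 4 non-ground nodes and solve the resulting linear system.
Node n1: branches {L1, R4, R6, C2, I2, L2, C4, I3, I4} → V_1 = 0.000
Node n2: branches {R2, R3, R5, R6, R7, C3, R10} → V_2 = 0.000
Node n3: branches {C1, I1, R1, R4, C2, C4} → V_3 = -0.8953
Node n4: branches {L1, R3, R8, C3, R9, I4} → V_4 = 0.000
Source currents: i(L1)=0.03850, i(L2)=2.157

-0.8953 V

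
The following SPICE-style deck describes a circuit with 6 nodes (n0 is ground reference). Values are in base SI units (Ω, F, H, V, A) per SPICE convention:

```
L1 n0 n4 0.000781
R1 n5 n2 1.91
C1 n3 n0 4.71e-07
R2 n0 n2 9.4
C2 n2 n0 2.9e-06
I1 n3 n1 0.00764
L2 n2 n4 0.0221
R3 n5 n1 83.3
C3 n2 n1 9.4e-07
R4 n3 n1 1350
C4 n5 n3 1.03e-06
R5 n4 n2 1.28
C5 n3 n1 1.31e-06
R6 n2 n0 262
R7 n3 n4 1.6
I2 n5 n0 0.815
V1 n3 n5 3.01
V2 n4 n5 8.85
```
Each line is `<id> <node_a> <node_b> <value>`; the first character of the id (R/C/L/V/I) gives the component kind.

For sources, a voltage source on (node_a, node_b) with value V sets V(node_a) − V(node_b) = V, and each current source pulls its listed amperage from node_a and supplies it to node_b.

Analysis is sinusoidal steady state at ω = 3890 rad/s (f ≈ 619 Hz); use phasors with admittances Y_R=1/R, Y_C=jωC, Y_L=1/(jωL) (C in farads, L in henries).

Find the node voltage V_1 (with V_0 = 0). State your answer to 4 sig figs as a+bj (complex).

-7.584+0.3106j V

Apply KCL at each of the 5 non-ground nodes and solve the resulting linear system.
Node n1: branches {I1, R3, C3, R4, C5} → V_1 = -7.584+0.3106j
Node n2: branches {R1, R2, C2, L2, C3, R5, R6} → V_2 = -3.799-1.160j
Node n3: branches {C1, I1, R4, C4, C5, R7, V1} → V_3 = -6.394-1.251j
Node n4: branches {L1, L2, R5, R7, V2} → V_4 = -0.5540-1.251j
Node n5: branches {R1, R3, C4, I2, V1, V2} → V_5 = -9.404-1.251j
Source currents: i(V1)=3.631-0.005251j, i(V2)=-5.773-0.07332j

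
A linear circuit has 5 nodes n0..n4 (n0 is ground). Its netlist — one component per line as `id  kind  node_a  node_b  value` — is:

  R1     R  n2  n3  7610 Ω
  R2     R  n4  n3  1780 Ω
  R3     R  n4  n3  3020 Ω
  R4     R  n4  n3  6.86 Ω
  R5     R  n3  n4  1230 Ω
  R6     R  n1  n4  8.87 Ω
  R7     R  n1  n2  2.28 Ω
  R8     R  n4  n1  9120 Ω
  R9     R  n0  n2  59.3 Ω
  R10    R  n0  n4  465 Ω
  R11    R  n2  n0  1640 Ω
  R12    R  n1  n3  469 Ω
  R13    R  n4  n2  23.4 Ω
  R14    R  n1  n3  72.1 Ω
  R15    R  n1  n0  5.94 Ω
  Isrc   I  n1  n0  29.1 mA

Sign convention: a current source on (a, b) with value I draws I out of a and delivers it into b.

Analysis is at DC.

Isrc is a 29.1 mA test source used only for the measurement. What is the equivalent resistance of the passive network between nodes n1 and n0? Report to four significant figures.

R_eq = 5.340 Ω

Element admittances at DC:
  Y(R1) = 0.0001314 S between n2,n3
  Y(R2) = 0.0005618 S between n4,n3
  Y(R3) = 0.0003311 S between n4,n3
  Y(R4) = 0.1458 S between n4,n3
  Y(R5) = 0.0008130 S between n3,n4
  Y(R6) = 0.1127 S between n1,n4
  Y(R7) = 0.4386 S between n1,n2
  Y(R8) = 0.0001096 S between n4,n1
  Y(R9) = 0.01686 S between n0,n2
  Y(R10) = 0.002151 S between n0,n4
  Y(R11) = 0.0006098 S between n2,n0
  Y(R12) = 0.002132 S between n1,n3
  Y(R13) = 0.04274 S between n4,n2
  Y(R14) = 0.01387 S between n1,n3
  Y(R15) = 0.1684 S between n1,n0
  Isrc: injects 0.0291 A into n0 (from n1)
Assemble and solve the 4×4 MNA system:
  V(n1)=-0.1554  V(n2)=-0.1496  V(n3)=-0.1523  V(n4)=-0.1520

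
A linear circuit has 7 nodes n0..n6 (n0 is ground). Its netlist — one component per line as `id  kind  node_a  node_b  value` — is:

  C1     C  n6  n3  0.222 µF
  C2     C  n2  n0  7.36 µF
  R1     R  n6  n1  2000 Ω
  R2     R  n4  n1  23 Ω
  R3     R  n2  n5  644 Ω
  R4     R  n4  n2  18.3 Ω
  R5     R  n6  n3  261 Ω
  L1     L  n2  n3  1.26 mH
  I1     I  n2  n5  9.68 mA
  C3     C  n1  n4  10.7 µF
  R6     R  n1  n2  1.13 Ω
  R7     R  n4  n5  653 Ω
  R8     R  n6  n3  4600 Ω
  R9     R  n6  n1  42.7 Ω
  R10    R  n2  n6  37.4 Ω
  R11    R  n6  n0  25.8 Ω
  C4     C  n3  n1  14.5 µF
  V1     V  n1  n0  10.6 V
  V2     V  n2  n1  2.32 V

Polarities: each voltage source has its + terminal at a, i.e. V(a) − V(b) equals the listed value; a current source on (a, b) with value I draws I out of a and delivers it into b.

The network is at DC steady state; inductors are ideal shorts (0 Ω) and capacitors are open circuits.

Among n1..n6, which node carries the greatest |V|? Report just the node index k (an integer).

5

Apply KCL at each of the 6 non-ground nodes and solve the resulting linear system.
Node n1: branches {R1, R2, C3, R6, R9, C4, V1, V2} → V_1 = 10.60
Node n2: branches {C2, R3, R4, L1, I1, R6, R10, V2} → V_2 = 12.92
Node n3: branches {C1, R5, L1, R8, C4} → V_3 = 12.92
Node n4: branches {R2, R4, C3, R7} → V_4 = 11.95
Node n5: branches {R3, I1, R7} → V_5 = 15.58
Node n6: branches {C1, R1, R5, R8, R9, R10, R11} → V_6 = 6.968
Source currents: i(L1)=0.02410, i(V1)=-0.2701, i(V2)=-2.295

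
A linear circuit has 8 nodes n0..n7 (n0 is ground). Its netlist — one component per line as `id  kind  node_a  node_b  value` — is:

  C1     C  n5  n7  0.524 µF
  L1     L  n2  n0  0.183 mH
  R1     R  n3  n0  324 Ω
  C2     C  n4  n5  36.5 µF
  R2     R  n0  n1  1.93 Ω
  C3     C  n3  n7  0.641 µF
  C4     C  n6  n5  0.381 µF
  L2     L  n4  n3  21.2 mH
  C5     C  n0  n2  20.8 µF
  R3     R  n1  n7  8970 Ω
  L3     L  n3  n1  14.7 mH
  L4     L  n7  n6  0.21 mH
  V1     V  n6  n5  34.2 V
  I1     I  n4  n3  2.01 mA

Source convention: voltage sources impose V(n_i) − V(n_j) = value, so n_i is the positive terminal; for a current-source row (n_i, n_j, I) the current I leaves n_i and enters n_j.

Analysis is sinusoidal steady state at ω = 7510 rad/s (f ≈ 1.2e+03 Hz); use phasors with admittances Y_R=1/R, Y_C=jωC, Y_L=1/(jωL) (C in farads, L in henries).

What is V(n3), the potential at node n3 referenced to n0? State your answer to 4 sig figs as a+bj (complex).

MNA unknowns: 7 node voltages V₁..V_7 plus 1 source current (V1)
C1: Y=0.000+0.003935j on G[5,7]
L1: Y=0.000-0.7276j on G[2,0]
R1: Y=0.003086+0.000j on G[3,0]
C2: Y=0.000+0.2741j on G[4,5]
R2: Y=0.5181+0.000j on G[0,1]
C3: Y=0.000+0.004814j on G[3,7]
C4: Y=0.000+0.002861j on G[6,5]
L2: Y=0.000-0.006281j on G[4,3]
C5: Y=0.000+0.1562j on G[0,2]
R3: Y=0.0001115+0.000j on G[1,7]
L3: Y=0.000-0.009058j on G[3,1]
L4: Y=0.000-0.6341j on G[7,6]
V1: row V6−V5=34.2, i_V1 at 6,5
I1: z[4]−=0.00201, z[3]+=0.00201
solve → V1=0.003936+0.008851j, V2=0.000+0.000j, V3=-0.6607-1.486j, V4=106.7-13.00j, V5=104.3-12.74j, V6=138.5-12.74j, V7=139.7-12.86j
aux → i_V1=-0.07075-0.9120j

-0.6607-1.486j V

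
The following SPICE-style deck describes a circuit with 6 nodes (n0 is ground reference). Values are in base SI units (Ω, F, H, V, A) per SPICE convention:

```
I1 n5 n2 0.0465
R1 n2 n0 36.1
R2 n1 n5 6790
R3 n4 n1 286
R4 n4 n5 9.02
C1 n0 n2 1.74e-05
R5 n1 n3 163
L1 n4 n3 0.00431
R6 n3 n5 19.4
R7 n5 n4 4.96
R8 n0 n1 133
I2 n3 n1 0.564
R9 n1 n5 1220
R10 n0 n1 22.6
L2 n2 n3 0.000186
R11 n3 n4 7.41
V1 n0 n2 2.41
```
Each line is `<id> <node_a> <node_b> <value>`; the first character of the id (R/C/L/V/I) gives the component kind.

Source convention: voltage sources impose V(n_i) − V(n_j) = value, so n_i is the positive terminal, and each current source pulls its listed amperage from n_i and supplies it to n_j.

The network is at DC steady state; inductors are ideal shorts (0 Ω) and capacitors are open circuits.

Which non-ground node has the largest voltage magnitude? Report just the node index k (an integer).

Apply KCL at each of the 5 non-ground nodes and solve the resulting linear system.
Node n1: branches {R2, R3, R5, R8, I2, R9, R10} → V_1 = 8.632
Node n2: branches {I1, R1, C1, L2, V1} → V_2 = -2.410
Node n3: branches {R5, L1, R6, I2, L2, R11} → V_3 = -2.410
Node n4: branches {R3, R4, L1, R7, R11} → V_4 = -2.410
Node n5: branches {I1, R2, R4, R6, R7, R9} → V_5 = -2.508
Source currents: i(L1)=0.007941, i(L2)=0.4934, i(V1)=0.3801

1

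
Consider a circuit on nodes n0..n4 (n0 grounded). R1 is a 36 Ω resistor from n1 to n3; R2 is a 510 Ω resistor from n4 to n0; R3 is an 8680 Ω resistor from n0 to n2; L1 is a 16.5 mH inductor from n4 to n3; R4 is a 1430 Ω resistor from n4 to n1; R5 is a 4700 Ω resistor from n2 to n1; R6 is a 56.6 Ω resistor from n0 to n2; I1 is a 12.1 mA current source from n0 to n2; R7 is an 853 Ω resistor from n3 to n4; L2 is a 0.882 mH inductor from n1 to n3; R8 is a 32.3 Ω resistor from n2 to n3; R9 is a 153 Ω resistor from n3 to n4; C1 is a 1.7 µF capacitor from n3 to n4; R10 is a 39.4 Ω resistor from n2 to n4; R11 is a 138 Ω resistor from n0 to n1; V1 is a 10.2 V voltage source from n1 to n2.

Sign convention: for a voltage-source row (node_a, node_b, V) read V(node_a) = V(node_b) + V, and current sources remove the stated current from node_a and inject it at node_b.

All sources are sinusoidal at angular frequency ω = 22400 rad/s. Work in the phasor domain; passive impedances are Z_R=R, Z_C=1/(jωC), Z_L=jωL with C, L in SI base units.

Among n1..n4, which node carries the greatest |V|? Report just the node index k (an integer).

Apply KCL at each of the 4 non-ground nodes and solve the resulting linear system.
Node n1: branches {R1, R4, R5, L2, R11, V1} → V_1 = 7.537+0.01089j
Node n2: branches {R3, R5, R6, I1, R8, R10, V1} → V_2 = -2.663+0.01089j
Node n3: branches {R1, L1, R7, L2, R8, R9, C1} → V_3 = 3.131-3.715j
Node n4: branches {R2, L1, R4, R7, R9, C1, R10} → V_4 = 2.470-0.1390j
Source currents: i(V1)=-0.3713+0.1193j

1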